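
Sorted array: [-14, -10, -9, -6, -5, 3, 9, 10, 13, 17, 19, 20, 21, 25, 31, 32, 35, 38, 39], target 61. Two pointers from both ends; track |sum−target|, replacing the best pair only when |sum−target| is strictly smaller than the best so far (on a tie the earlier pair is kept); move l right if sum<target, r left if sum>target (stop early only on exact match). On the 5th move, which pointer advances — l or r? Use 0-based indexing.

l

[0,18] -14+39=25 d=36 * → l++
[1,18] -10+39=29 d=32 * → l++
[2,18] -9+39=30 d=31 * → l++
[3,18] -6+39=33 d=28 * → l++
[4,18] -5+39=34 d=27 * → l++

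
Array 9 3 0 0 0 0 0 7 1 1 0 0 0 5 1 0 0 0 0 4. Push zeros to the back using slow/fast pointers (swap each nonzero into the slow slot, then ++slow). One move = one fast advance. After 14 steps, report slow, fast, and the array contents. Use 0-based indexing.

slow=6, fast=14, a=[9, 3, 7, 1, 1, 5, 0, 0, 0, 0, 0, 0, 0, 0, 1, 0, 0, 0, 0, 4]

(s=0,f=0) a[fast]=9≠0 swap→a[0]=9 → slow++,fast++
(s=1,f=1) a[fast]=3≠0 swap→a[1]=3 → slow++,fast++
(s=2,f=2) a[fast]=0 → fast++
(s=2,f=3) a[fast]=0 → fast++
(s=2,f=4) a[fast]=0 → fast++
(s=2,f=5) a[fast]=0 → fast++
(s=2,f=6) a[fast]=0 → fast++
(s=2,f=7) a[fast]=7≠0 swap→a[2]=7 → slow++,fast++
(s=3,f=8) a[fast]=1≠0 swap→a[3]=1 → slow++,fast++
(s=4,f=9) a[fast]=1≠0 swap→a[4]=1 → slow++,fast++
(s=5,f=10) a[fast]=0 → fast++
(s=5,f=11) a[fast]=0 → fast++
(s=5,f=12) a[fast]=0 → fast++
(s=5,f=13) a[fast]=5≠0 swap→a[5]=5 → slow++,fast++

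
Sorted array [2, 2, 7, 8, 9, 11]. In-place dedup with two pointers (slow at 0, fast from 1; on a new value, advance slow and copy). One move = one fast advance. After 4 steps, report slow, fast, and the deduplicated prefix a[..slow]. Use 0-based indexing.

slow=3, fast=5, prefix=[2, 7, 8, 9]

slow=0 fast=1: a[fast]=2=a[slow] dup, fast++
slow=0 fast=2: a[fast]=7≠a[slow]=2 write a[1]=7, slow++,fast++
slow=1 fast=3: a[fast]=8≠a[slow]=7 write a[2]=8, slow++,fast++
slow=2 fast=4: a[fast]=9≠a[slow]=8 write a[3]=9, slow++,fast++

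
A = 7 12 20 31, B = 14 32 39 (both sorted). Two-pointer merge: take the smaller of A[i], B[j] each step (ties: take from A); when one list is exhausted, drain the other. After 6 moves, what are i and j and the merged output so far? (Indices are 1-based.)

i=5, j=3, merged so far=[7, 12, 14, 20, 31, 32]

i=1 j=1: A[i]=7<=B[j]=14 take 7, i++
i=2 j=1: A[i]=12<=B[j]=14 take 12, i++
i=3 j=1: A[i]=20>B[j]=14 take 14, j++
i=3 j=2: A[i]=20<=B[j]=32 take 20, i++
i=4 j=2: A[i]=31<=B[j]=32 take 31, i++
i=5 j=2: A done, take B[j]=32, j++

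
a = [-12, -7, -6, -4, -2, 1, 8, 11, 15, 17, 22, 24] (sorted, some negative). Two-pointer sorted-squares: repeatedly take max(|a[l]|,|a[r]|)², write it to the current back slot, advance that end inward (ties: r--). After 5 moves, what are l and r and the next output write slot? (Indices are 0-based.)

l=1, r=7, next write slot=6

[0,11] |-12|<=|24| out[11]=576 → r--
[0,10] |-12|<=|22| out[10]=484 → r--
[0,9] |-12|<=|17| out[9]=289 → r--
[0,8] |-12|<=|15| out[8]=225 → r--
[0,7] |-12|>|11| out[7]=144 → l++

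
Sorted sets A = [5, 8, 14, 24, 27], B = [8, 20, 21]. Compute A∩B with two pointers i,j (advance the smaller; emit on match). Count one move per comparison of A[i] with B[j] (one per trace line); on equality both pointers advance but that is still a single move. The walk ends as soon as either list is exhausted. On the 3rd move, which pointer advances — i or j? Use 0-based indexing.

i=0 j=0: 5<8, i++
i=1 j=0: 8==8 emit, i++,j++
i=2 j=1: 14<20, i++

i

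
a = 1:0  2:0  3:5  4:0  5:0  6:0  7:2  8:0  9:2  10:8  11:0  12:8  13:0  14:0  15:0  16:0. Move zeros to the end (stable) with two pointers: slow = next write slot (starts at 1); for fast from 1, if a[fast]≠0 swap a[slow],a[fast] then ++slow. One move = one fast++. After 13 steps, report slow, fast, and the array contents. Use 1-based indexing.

slow=6, fast=14, a=[5, 2, 2, 8, 8, 0, 0, 0, 0, 0, 0, 0, 0, 0, 0, 0]

(s=1,f=1) a[fast]=0 → fast++
(s=1,f=2) a[fast]=0 → fast++
(s=1,f=3) a[fast]=5≠0 swap→a[1]=5 → slow++,fast++
(s=2,f=4) a[fast]=0 → fast++
(s=2,f=5) a[fast]=0 → fast++
(s=2,f=6) a[fast]=0 → fast++
(s=2,f=7) a[fast]=2≠0 swap→a[2]=2 → slow++,fast++
(s=3,f=8) a[fast]=0 → fast++
(s=3,f=9) a[fast]=2≠0 swap→a[3]=2 → slow++,fast++
(s=4,f=10) a[fast]=8≠0 swap→a[4]=8 → slow++,fast++
(s=5,f=11) a[fast]=0 → fast++
(s=5,f=12) a[fast]=8≠0 swap→a[5]=8 → slow++,fast++
(s=6,f=13) a[fast]=0 → fast++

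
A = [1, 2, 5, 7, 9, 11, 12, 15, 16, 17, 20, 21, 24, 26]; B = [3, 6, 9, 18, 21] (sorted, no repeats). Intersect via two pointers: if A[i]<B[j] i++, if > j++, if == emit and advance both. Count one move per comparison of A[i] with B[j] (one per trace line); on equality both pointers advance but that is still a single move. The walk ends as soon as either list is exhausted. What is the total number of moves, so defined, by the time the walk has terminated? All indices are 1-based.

15 moves

[i=1,j=1] 1<3 → i++
[i=2,j=1] 2<3 → i++
[i=3,j=1] 5>3 → j++
[i=3,j=2] 5<6 → i++
[i=4,j=2] 7>6 → j++
[i=4,j=3] 7<9 → i++
[i=5,j=3] 9==9 emit → i++,j++
[i=6,j=4] 11<18 → i++
[i=7,j=4] 12<18 → i++
[i=8,j=4] 15<18 → i++
[i=9,j=4] 16<18 → i++
[i=10,j=4] 17<18 → i++
[i=11,j=4] 20>18 → j++
[i=11,j=5] 20<21 → i++
[i=12,j=5] 21==21 emit → i++,j++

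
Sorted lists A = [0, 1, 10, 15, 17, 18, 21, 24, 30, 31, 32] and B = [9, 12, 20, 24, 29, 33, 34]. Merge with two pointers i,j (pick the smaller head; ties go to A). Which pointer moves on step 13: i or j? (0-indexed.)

[i=0,j=0] A[i]=0<=B[j]=9 take 0 → i++
[i=1,j=0] A[i]=1<=B[j]=9 take 1 → i++
[i=2,j=0] A[i]=10>B[j]=9 take 9 → j++
[i=2,j=1] A[i]=10<=B[j]=12 take 10 → i++
[i=3,j=1] A[i]=15>B[j]=12 take 12 → j++
[i=3,j=2] A[i]=15<=B[j]=20 take 15 → i++
[i=4,j=2] A[i]=17<=B[j]=20 take 17 → i++
[i=5,j=2] A[i]=18<=B[j]=20 take 18 → i++
[i=6,j=2] A[i]=21>B[j]=20 take 20 → j++
[i=6,j=3] A[i]=21<=B[j]=24 take 21 → i++
[i=7,j=3] A[i]=24<=B[j]=24 take 24 → i++
[i=8,j=3] A[i]=30>B[j]=24 take 24 → j++
[i=8,j=4] A[i]=30>B[j]=29 take 29 → j++

j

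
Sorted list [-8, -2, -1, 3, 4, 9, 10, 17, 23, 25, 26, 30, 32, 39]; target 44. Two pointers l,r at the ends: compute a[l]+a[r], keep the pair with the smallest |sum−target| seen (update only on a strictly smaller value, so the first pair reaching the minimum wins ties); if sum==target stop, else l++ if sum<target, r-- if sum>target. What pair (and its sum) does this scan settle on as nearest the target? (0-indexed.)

pair (4, 39) with sum 43 (|Δ|=1)

[0,13] -8+39=31 d=13 * → l++
[1,13] -2+39=37 d=7 * → l++
[2,13] -1+39=38 d=6 * → l++
[3,13] 3+39=42 d=2 * → l++
[4,13] 4+39=43 d=1 * → l++
[5,13] 9+39=48 d=4 → r--
[5,12] 9+32=41 d=3 → l++
[6,12] 10+32=42 d=2 → l++
[7,12] 17+32=49 d=5 → r--
[7,11] 17+30=47 d=3 → r--
[7,10] 17+26=43 d=1 → l++
[8,10] 23+26=49 d=5 → r--
[8,9] 23+25=48 d=4 → r--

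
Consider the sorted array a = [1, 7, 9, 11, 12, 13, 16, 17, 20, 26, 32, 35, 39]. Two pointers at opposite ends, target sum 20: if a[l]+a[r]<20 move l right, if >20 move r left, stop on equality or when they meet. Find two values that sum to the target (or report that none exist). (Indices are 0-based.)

[0,12] 1+39=40 >20 → r--
[0,11] 1+35=36 >20 → r--
[0,10] 1+32=33 >20 → r--
[0,9] 1+26=27 >20 → r--
[0,8] 1+20=21 >20 → r--
[0,7] 1+17=18 <20 → l++
[1,7] 7+17=24 >20 → r--
[1,6] 7+16=23 >20 → r--
[1,5] 7+13=20 → found

(7, 13)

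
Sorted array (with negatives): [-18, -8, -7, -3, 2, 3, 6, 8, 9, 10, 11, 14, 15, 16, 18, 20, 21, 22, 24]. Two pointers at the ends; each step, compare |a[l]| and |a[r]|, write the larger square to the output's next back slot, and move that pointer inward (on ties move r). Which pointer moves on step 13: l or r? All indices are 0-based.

r

l=0 r=18: |-18|<=|24| out[18]=576, r--
l=0 r=17: |-18|<=|22| out[17]=484, r--
l=0 r=16: |-18|<=|21| out[16]=441, r--
l=0 r=15: |-18|<=|20| out[15]=400, r--
l=0 r=14: |-18|<=|18| out[14]=324, r--
l=0 r=13: |-18|>|16| out[13]=324, l++
l=1 r=13: |-8|<=|16| out[12]=256, r--
l=1 r=12: |-8|<=|15| out[11]=225, r--
l=1 r=11: |-8|<=|14| out[10]=196, r--
l=1 r=10: |-8|<=|11| out[9]=121, r--
l=1 r=9: |-8|<=|10| out[8]=100, r--
l=1 r=8: |-8|<=|9| out[7]=81, r--
l=1 r=7: |-8|<=|8| out[6]=64, r--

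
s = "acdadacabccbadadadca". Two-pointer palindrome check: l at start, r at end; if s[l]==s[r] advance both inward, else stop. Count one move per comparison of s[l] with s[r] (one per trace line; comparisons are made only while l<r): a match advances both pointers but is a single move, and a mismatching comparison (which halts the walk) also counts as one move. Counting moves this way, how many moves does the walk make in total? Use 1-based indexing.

7 moves

l=1 r=20: 'a'=='a', l++,r--
l=2 r=19: 'c'=='c', l++,r--
l=3 r=18: 'd'=='d', l++,r--
l=4 r=17: 'a'=='a', l++,r--
l=5 r=16: 'd'=='d', l++,r--
l=6 r=15: 'a'=='a', l++,r--
l=7 r=14: 'c'!='d', stop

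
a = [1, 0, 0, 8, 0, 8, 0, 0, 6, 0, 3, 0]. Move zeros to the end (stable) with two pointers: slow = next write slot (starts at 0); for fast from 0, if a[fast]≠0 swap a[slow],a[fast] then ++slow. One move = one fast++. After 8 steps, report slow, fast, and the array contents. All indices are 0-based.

(s=0,f=0) a[fast]=1≠0 swap→a[0]=1 → slow++,fast++
(s=1,f=1) a[fast]=0 → fast++
(s=1,f=2) a[fast]=0 → fast++
(s=1,f=3) a[fast]=8≠0 swap→a[1]=8 → slow++,fast++
(s=2,f=4) a[fast]=0 → fast++
(s=2,f=5) a[fast]=8≠0 swap→a[2]=8 → slow++,fast++
(s=3,f=6) a[fast]=0 → fast++
(s=3,f=7) a[fast]=0 → fast++

slow=3, fast=8, a=[1, 8, 8, 0, 0, 0, 0, 0, 6, 0, 3, 0]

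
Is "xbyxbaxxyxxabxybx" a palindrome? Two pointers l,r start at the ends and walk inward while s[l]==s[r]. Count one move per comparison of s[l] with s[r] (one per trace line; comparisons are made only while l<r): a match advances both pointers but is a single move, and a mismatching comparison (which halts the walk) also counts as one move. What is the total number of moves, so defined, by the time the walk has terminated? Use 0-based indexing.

[0,16] 'x'=='x' → l++,r--
[1,15] 'b'=='b' → l++,r--
[2,14] 'y'=='y' → l++,r--
[3,13] 'x'=='x' → l++,r--
[4,12] 'b'=='b' → l++,r--
[5,11] 'a'=='a' → l++,r--
[6,10] 'x'=='x' → l++,r--
[7,9] 'x'=='x' → l++,r--

8 moves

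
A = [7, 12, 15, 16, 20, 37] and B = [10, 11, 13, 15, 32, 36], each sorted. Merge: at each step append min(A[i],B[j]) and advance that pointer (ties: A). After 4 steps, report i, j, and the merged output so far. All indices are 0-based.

[i=0,j=0] A[i]=7<=B[j]=10 take 7 → i++
[i=1,j=0] A[i]=12>B[j]=10 take 10 → j++
[i=1,j=1] A[i]=12>B[j]=11 take 11 → j++
[i=1,j=2] A[i]=12<=B[j]=13 take 12 → i++

i=2, j=2, merged so far=[7, 10, 11, 12]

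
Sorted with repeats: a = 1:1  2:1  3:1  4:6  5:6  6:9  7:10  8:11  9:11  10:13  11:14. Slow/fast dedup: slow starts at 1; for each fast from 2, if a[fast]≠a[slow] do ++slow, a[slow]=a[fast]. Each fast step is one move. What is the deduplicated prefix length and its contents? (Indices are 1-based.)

length 7; prefix = [1, 6, 9, 10, 11, 13, 14]

slow=1 fast=2: a[fast]=1=a[slow] dup, fast++
slow=1 fast=3: a[fast]=1=a[slow] dup, fast++
slow=1 fast=4: a[fast]=6≠a[slow]=1 write a[2]=6, slow++,fast++
slow=2 fast=5: a[fast]=6=a[slow] dup, fast++
slow=2 fast=6: a[fast]=9≠a[slow]=6 write a[3]=9, slow++,fast++
slow=3 fast=7: a[fast]=10≠a[slow]=9 write a[4]=10, slow++,fast++
slow=4 fast=8: a[fast]=11≠a[slow]=10 write a[5]=11, slow++,fast++
slow=5 fast=9: a[fast]=11=a[slow] dup, fast++
slow=5 fast=10: a[fast]=13≠a[slow]=11 write a[6]=13, slow++,fast++
slow=6 fast=11: a[fast]=14≠a[slow]=13 write a[7]=14, slow++,fast++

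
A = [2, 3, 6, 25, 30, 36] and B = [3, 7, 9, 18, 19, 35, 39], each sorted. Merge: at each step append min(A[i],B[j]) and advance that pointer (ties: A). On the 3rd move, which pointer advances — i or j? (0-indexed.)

[i=0,j=0] A[i]=2<=B[j]=3 take 2 → i++
[i=1,j=0] A[i]=3<=B[j]=3 take 3 → i++
[i=2,j=0] A[i]=6>B[j]=3 take 3 → j++

j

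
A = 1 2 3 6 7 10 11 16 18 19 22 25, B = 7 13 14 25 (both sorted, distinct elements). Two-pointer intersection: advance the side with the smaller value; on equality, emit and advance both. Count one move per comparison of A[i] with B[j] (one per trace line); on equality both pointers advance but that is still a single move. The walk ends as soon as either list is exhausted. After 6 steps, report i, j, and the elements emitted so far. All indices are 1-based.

i=7, j=2, emitted=[7]

[i=1,j=1] 1<7 → i++
[i=2,j=1] 2<7 → i++
[i=3,j=1] 3<7 → i++
[i=4,j=1] 6<7 → i++
[i=5,j=1] 7==7 emit → i++,j++
[i=6,j=2] 10<13 → i++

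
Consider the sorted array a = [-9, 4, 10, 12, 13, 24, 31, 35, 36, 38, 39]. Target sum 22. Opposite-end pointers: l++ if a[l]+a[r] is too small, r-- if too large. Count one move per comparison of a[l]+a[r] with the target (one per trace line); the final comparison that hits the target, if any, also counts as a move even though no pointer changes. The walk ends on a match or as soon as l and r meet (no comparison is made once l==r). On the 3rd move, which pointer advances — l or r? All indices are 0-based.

l=0 r=10: -9+39=30 >22, r--
l=0 r=9: -9+38=29 >22, r--
l=0 r=8: -9+36=27 >22, r--

r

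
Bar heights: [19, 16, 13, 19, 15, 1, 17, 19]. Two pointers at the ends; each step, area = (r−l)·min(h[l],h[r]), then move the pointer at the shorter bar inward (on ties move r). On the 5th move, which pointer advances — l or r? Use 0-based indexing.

r

[0,7] min(19,19)*7=133 best=133 * → r--
[0,6] min(19,17)*6=102 best=133 → r--
[0,5] min(19,1)*5=5 best=133 → r--
[0,4] min(19,15)*4=60 best=133 → r--
[0,3] min(19,19)*3=57 best=133 → r--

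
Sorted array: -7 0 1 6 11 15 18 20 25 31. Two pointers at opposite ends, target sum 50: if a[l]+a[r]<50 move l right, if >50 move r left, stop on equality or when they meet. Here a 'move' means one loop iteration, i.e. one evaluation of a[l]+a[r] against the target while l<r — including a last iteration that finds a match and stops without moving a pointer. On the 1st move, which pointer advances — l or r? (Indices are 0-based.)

l=0 r=9: -7+31=24 <50, l++

l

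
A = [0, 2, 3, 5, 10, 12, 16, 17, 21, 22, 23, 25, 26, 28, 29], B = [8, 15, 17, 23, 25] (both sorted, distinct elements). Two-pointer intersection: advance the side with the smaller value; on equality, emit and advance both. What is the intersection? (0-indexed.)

i=0 j=0: 0<8, i++
i=1 j=0: 2<8, i++
i=2 j=0: 3<8, i++
i=3 j=0: 5<8, i++
i=4 j=0: 10>8, j++
i=4 j=1: 10<15, i++
i=5 j=1: 12<15, i++
i=6 j=1: 16>15, j++
i=6 j=2: 16<17, i++
i=7 j=2: 17==17 emit, i++,j++
i=8 j=3: 21<23, i++
i=9 j=3: 22<23, i++
i=10 j=3: 23==23 emit, i++,j++
i=11 j=4: 25==25 emit, i++,j++

intersection = [17, 23, 25]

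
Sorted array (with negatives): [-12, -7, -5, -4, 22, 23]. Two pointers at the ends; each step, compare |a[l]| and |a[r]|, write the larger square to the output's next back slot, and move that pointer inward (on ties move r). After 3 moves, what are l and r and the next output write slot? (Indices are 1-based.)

l=2, r=4, next write slot=3

l=1 r=6: |-12|<=|23| out[6]=529, r--
l=1 r=5: |-12|<=|22| out[5]=484, r--
l=1 r=4: |-12|>|-4| out[4]=144, l++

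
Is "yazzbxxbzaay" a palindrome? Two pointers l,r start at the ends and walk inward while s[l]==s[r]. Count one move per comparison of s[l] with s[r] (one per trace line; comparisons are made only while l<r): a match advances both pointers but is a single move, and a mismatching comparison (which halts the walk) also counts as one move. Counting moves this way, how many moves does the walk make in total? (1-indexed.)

l=1 r=12: 'y'=='y', l++,r--
l=2 r=11: 'a'=='a', l++,r--
l=3 r=10: 'z'!='a', stop

3 moves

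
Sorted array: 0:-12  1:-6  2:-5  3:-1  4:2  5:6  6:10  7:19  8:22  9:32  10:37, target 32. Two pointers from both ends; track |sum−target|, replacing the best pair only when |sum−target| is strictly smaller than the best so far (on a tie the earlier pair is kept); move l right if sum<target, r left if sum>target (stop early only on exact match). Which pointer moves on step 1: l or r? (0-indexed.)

l

l=0 r=10: -12+37=25 d=7 *, l++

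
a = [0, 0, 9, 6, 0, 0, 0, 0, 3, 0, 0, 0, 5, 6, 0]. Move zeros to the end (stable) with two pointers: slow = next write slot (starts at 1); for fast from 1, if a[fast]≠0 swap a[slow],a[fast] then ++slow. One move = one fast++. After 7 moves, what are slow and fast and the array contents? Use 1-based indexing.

slow=3, fast=8, a=[9, 6, 0, 0, 0, 0, 0, 0, 3, 0, 0, 0, 5, 6, 0]

(s=1,f=1) a[fast]=0 → fast++
(s=1,f=2) a[fast]=0 → fast++
(s=1,f=3) a[fast]=9≠0 swap→a[1]=9 → slow++,fast++
(s=2,f=4) a[fast]=6≠0 swap→a[2]=6 → slow++,fast++
(s=3,f=5) a[fast]=0 → fast++
(s=3,f=6) a[fast]=0 → fast++
(s=3,f=7) a[fast]=0 → fast++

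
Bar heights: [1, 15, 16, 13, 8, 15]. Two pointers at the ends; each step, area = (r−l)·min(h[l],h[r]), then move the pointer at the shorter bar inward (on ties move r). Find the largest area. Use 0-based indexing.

[0,5] min(1,15)*5=5 best=5 * → l++
[1,5] min(15,15)*4=60 best=60 * → r--
[1,4] min(15,8)*3=24 best=60 → r--
[1,3] min(15,13)*2=26 best=60 → r--
[1,2] min(15,16)*1=15 best=60 → l++

max area = 60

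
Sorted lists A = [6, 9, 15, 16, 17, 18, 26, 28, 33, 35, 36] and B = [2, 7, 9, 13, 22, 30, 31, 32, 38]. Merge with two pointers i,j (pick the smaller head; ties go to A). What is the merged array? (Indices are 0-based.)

[2, 6, 7, 9, 9, 13, 15, 16, 17, 18, 22, 26, 28, 30, 31, 32, 33, 35, 36, 38]

i=0 j=0: A[i]=6>B[j]=2 take 2, j++
i=0 j=1: A[i]=6<=B[j]=7 take 6, i++
i=1 j=1: A[i]=9>B[j]=7 take 7, j++
i=1 j=2: A[i]=9<=B[j]=9 take 9, i++
i=2 j=2: A[i]=15>B[j]=9 take 9, j++
i=2 j=3: A[i]=15>B[j]=13 take 13, j++
i=2 j=4: A[i]=15<=B[j]=22 take 15, i++
i=3 j=4: A[i]=16<=B[j]=22 take 16, i++
i=4 j=4: A[i]=17<=B[j]=22 take 17, i++
i=5 j=4: A[i]=18<=B[j]=22 take 18, i++
i=6 j=4: A[i]=26>B[j]=22 take 22, j++
i=6 j=5: A[i]=26<=B[j]=30 take 26, i++
i=7 j=5: A[i]=28<=B[j]=30 take 28, i++
i=8 j=5: A[i]=33>B[j]=30 take 30, j++
i=8 j=6: A[i]=33>B[j]=31 take 31, j++
i=8 j=7: A[i]=33>B[j]=32 take 32, j++
i=8 j=8: A[i]=33<=B[j]=38 take 33, i++
i=9 j=8: A[i]=35<=B[j]=38 take 35, i++
i=10 j=8: A[i]=36<=B[j]=38 take 36, i++
i=11 j=8: A done, take B[j]=38, j++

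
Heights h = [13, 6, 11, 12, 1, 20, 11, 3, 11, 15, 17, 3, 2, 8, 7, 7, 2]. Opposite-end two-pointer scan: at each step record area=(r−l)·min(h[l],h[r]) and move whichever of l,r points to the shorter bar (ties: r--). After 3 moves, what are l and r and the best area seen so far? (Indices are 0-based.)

[0,16] min(13,2)*16=32 best=32 * → r--
[0,15] min(13,7)*15=105 best=105 * → r--
[0,14] min(13,7)*14=98 best=105 → r--

l=0, r=13, best area=105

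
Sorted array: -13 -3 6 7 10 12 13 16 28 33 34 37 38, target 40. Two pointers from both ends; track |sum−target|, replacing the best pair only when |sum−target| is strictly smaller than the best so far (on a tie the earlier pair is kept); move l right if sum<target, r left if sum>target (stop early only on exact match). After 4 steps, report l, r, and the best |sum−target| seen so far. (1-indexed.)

[1,13] -13+38=25 d=15 * → l++
[2,13] -3+38=35 d=5 * → l++
[3,13] 6+38=44 d=4 * → r--
[3,12] 6+37=43 d=3 * → r--

l=3, r=11, best |Δ|=3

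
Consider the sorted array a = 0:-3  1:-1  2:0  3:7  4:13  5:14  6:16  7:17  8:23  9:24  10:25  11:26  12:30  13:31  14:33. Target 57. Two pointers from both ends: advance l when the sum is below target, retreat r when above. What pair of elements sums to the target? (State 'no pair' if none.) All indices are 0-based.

(24, 33)

[0,14] -3+33=30 <57 → l++
[1,14] -1+33=32 <57 → l++
[2,14] 0+33=33 <57 → l++
[3,14] 7+33=40 <57 → l++
[4,14] 13+33=46 <57 → l++
[5,14] 14+33=47 <57 → l++
[6,14] 16+33=49 <57 → l++
[7,14] 17+33=50 <57 → l++
[8,14] 23+33=56 <57 → l++
[9,14] 24+33=57 → found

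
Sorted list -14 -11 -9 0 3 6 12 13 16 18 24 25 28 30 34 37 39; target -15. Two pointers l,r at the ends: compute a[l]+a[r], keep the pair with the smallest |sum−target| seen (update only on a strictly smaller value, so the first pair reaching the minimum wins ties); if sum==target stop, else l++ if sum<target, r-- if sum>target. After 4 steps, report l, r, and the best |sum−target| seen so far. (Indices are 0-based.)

l=0, r=12, best |Δ|=31

l=0 r=16: -14+39=25 d=40 *, r--
l=0 r=15: -14+37=23 d=38 *, r--
l=0 r=14: -14+34=20 d=35 *, r--
l=0 r=13: -14+30=16 d=31 *, r--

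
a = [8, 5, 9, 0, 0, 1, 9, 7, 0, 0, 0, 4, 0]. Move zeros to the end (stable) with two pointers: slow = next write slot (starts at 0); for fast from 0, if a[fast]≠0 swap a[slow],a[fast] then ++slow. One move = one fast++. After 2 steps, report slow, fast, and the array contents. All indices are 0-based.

slow=0 fast=0: a[fast]=8≠0 swap→a[0]=8, slow++,fast++
slow=1 fast=1: a[fast]=5≠0 swap→a[1]=5, slow++,fast++

slow=2, fast=2, a=[8, 5, 9, 0, 0, 1, 9, 7, 0, 0, 0, 4, 0]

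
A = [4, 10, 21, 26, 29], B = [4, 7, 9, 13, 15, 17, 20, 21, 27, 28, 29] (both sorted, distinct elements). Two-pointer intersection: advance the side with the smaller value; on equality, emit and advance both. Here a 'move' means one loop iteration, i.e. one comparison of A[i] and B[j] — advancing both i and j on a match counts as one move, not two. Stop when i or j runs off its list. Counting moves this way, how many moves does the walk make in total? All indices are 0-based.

i=0 j=0: 4==4 emit, i++,j++
i=1 j=1: 10>7, j++
i=1 j=2: 10>9, j++
i=1 j=3: 10<13, i++
i=2 j=3: 21>13, j++
i=2 j=4: 21>15, j++
i=2 j=5: 21>17, j++
i=2 j=6: 21>20, j++
i=2 j=7: 21==21 emit, i++,j++
i=3 j=8: 26<27, i++
i=4 j=8: 29>27, j++
i=4 j=9: 29>28, j++
i=4 j=10: 29==29 emit, i++,j++

13 moves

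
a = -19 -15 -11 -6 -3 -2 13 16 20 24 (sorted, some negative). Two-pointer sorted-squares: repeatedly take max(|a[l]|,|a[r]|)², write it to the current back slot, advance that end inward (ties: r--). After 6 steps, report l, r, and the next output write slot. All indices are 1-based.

[1,10] |-19|<=|24| out[10]=576 → r--
[1,9] |-19|<=|20| out[9]=400 → r--
[1,8] |-19|>|16| out[8]=361 → l++
[2,8] |-15|<=|16| out[7]=256 → r--
[2,7] |-15|>|13| out[6]=225 → l++
[3,7] |-11|<=|13| out[5]=169 → r--

l=3, r=6, next write slot=4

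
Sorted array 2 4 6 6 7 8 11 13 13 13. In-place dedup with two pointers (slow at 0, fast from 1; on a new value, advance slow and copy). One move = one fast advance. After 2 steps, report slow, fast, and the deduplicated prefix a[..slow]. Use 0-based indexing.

slow=2, fast=3, prefix=[2, 4, 6]

slow=0 fast=1: a[fast]=4≠a[slow]=2 write a[1]=4, slow++,fast++
slow=1 fast=2: a[fast]=6≠a[slow]=4 write a[2]=6, slow++,fast++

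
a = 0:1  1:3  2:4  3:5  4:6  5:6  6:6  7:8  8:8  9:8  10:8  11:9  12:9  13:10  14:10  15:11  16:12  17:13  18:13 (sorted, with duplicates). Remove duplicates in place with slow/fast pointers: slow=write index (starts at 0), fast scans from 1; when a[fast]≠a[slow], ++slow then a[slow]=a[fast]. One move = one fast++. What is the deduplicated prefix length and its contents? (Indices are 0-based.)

slow=0 fast=1: a[fast]=3≠a[slow]=1 write a[1]=3, slow++,fast++
slow=1 fast=2: a[fast]=4≠a[slow]=3 write a[2]=4, slow++,fast++
slow=2 fast=3: a[fast]=5≠a[slow]=4 write a[3]=5, slow++,fast++
slow=3 fast=4: a[fast]=6≠a[slow]=5 write a[4]=6, slow++,fast++
slow=4 fast=5: a[fast]=6=a[slow] dup, fast++
slow=4 fast=6: a[fast]=6=a[slow] dup, fast++
slow=4 fast=7: a[fast]=8≠a[slow]=6 write a[5]=8, slow++,fast++
slow=5 fast=8: a[fast]=8=a[slow] dup, fast++
slow=5 fast=9: a[fast]=8=a[slow] dup, fast++
slow=5 fast=10: a[fast]=8=a[slow] dup, fast++
slow=5 fast=11: a[fast]=9≠a[slow]=8 write a[6]=9, slow++,fast++
slow=6 fast=12: a[fast]=9=a[slow] dup, fast++
slow=6 fast=13: a[fast]=10≠a[slow]=9 write a[7]=10, slow++,fast++
slow=7 fast=14: a[fast]=10=a[slow] dup, fast++
slow=7 fast=15: a[fast]=11≠a[slow]=10 write a[8]=11, slow++,fast++
slow=8 fast=16: a[fast]=12≠a[slow]=11 write a[9]=12, slow++,fast++
slow=9 fast=17: a[fast]=13≠a[slow]=12 write a[10]=13, slow++,fast++
slow=10 fast=18: a[fast]=13=a[slow] dup, fast++

length 11; prefix = [1, 3, 4, 5, 6, 8, 9, 10, 11, 12, 13]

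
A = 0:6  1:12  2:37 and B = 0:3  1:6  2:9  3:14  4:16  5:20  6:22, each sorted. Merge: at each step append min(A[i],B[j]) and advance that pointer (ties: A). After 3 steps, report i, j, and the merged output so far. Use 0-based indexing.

i=0 j=0: A[i]=6>B[j]=3 take 3, j++
i=0 j=1: A[i]=6<=B[j]=6 take 6, i++
i=1 j=1: A[i]=12>B[j]=6 take 6, j++

i=1, j=2, merged so far=[3, 6, 6]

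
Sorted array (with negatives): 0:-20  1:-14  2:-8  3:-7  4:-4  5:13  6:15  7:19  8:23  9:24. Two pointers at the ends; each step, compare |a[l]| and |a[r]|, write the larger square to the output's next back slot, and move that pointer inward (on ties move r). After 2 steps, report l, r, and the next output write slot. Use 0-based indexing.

l=0 r=9: |-20|<=|24| out[9]=576, r--
l=0 r=8: |-20|<=|23| out[8]=529, r--

l=0, r=7, next write slot=7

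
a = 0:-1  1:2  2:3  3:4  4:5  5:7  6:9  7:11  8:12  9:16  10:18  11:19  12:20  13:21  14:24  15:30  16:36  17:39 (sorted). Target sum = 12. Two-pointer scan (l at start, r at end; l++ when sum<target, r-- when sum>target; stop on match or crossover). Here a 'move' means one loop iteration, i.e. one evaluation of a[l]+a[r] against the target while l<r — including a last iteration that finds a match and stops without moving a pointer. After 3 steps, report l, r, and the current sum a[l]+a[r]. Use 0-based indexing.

l=0, r=14, sum=23

[0,17] -1+39=38 >12 → r--
[0,16] -1+36=35 >12 → r--
[0,15] -1+30=29 >12 → r--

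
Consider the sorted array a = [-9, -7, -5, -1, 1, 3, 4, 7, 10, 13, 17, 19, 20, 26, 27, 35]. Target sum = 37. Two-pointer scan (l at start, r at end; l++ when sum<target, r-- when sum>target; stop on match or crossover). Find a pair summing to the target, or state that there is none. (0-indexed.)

(10, 27)

l=0 r=15: -9+35=26 <37, l++
l=1 r=15: -7+35=28 <37, l++
l=2 r=15: -5+35=30 <37, l++
l=3 r=15: -1+35=34 <37, l++
l=4 r=15: 1+35=36 <37, l++
l=5 r=15: 3+35=38 >37, r--
l=5 r=14: 3+27=30 <37, l++
l=6 r=14: 4+27=31 <37, l++
l=7 r=14: 7+27=34 <37, l++
l=8 r=14: 10+27=37, found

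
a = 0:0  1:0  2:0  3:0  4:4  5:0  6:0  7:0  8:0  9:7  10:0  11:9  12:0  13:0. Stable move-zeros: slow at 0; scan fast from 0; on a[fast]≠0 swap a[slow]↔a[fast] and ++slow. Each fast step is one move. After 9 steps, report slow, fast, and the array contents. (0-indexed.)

(s=0,f=0) a[fast]=0 → fast++
(s=0,f=1) a[fast]=0 → fast++
(s=0,f=2) a[fast]=0 → fast++
(s=0,f=3) a[fast]=0 → fast++
(s=0,f=4) a[fast]=4≠0 swap→a[0]=4 → slow++,fast++
(s=1,f=5) a[fast]=0 → fast++
(s=1,f=6) a[fast]=0 → fast++
(s=1,f=7) a[fast]=0 → fast++
(s=1,f=8) a[fast]=0 → fast++

slow=1, fast=9, a=[4, 0, 0, 0, 0, 0, 0, 0, 0, 7, 0, 9, 0, 0]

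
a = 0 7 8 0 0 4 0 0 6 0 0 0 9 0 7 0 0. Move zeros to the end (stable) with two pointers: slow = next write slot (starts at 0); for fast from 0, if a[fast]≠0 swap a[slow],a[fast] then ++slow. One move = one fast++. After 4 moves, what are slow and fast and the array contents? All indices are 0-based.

(s=0,f=0) a[fast]=0 → fast++
(s=0,f=1) a[fast]=7≠0 swap→a[0]=7 → slow++,fast++
(s=1,f=2) a[fast]=8≠0 swap→a[1]=8 → slow++,fast++
(s=2,f=3) a[fast]=0 → fast++

slow=2, fast=4, a=[7, 8, 0, 0, 0, 4, 0, 0, 6, 0, 0, 0, 9, 0, 7, 0, 0]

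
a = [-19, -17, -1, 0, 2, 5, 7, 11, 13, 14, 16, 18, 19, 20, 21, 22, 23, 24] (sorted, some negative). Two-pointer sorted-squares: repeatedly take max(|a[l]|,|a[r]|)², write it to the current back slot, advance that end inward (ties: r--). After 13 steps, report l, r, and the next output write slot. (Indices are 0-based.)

l=2, r=6, next write slot=4

l=0 r=17: |-19|<=|24| out[17]=576, r--
l=0 r=16: |-19|<=|23| out[16]=529, r--
l=0 r=15: |-19|<=|22| out[15]=484, r--
l=0 r=14: |-19|<=|21| out[14]=441, r--
l=0 r=13: |-19|<=|20| out[13]=400, r--
l=0 r=12: |-19|<=|19| out[12]=361, r--
l=0 r=11: |-19|>|18| out[11]=361, l++
l=1 r=11: |-17|<=|18| out[10]=324, r--
l=1 r=10: |-17|>|16| out[9]=289, l++
l=2 r=10: |-1|<=|16| out[8]=256, r--
l=2 r=9: |-1|<=|14| out[7]=196, r--
l=2 r=8: |-1|<=|13| out[6]=169, r--
l=2 r=7: |-1|<=|11| out[5]=121, r--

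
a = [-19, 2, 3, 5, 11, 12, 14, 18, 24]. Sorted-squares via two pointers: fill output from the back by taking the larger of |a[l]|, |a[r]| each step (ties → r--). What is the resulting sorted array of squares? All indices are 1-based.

l=1 r=9: |-19|<=|24| out[9]=576, r--
l=1 r=8: |-19|>|18| out[8]=361, l++
l=2 r=8: |2|<=|18| out[7]=324, r--
l=2 r=7: |2|<=|14| out[6]=196, r--
l=2 r=6: |2|<=|12| out[5]=144, r--
l=2 r=5: |2|<=|11| out[4]=121, r--
l=2 r=4: |2|<=|5| out[3]=25, r--
l=2 r=3: |2|<=|3| out[2]=9, r--
l=2 r=2: |2|<=|2| out[1]=4, r--

[4, 9, 25, 121, 144, 196, 324, 361, 576]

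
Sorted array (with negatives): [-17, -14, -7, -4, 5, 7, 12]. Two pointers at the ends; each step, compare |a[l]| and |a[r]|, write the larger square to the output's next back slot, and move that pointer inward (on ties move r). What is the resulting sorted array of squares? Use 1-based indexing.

[1,7] |-17|>|12| out[7]=289 → l++
[2,7] |-14|>|12| out[6]=196 → l++
[3,7] |-7|<=|12| out[5]=144 → r--
[3,6] |-7|<=|7| out[4]=49 → r--
[3,5] |-7|>|5| out[3]=49 → l++
[4,5] |-4|<=|5| out[2]=25 → r--
[4,4] |-4|<=|-4| out[1]=16 → r--

[16, 25, 49, 49, 144, 196, 289]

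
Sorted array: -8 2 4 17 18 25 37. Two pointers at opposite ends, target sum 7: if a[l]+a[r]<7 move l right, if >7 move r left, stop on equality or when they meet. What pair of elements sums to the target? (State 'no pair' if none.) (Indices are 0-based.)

no pair

[0,6] -8+37=29 >7 → r--
[0,5] -8+25=17 >7 → r--
[0,4] -8+18=10 >7 → r--
[0,3] -8+17=9 >7 → r--
[0,2] -8+4=-4 <7 → l++
[1,2] 2+4=6 <7 → l++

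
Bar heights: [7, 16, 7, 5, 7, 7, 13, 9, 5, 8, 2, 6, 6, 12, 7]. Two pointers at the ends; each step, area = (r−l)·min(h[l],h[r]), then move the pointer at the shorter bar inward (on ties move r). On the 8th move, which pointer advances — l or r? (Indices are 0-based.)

r

l=0 r=14: min(7,7)*14=98 best=98 *, r--
l=0 r=13: min(7,12)*13=91 best=98, l++
l=1 r=13: min(16,12)*12=144 best=144 *, r--
l=1 r=12: min(16,6)*11=66 best=144, r--
l=1 r=11: min(16,6)*10=60 best=144, r--
l=1 r=10: min(16,2)*9=18 best=144, r--
l=1 r=9: min(16,8)*8=64 best=144, r--
l=1 r=8: min(16,5)*7=35 best=144, r--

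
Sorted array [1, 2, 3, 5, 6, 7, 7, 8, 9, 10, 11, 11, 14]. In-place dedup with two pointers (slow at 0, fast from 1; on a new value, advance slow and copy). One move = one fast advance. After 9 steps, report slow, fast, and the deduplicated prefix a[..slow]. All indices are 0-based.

slow=0 fast=1: a[fast]=2≠a[slow]=1 write a[1]=2, slow++,fast++
slow=1 fast=2: a[fast]=3≠a[slow]=2 write a[2]=3, slow++,fast++
slow=2 fast=3: a[fast]=5≠a[slow]=3 write a[3]=5, slow++,fast++
slow=3 fast=4: a[fast]=6≠a[slow]=5 write a[4]=6, slow++,fast++
slow=4 fast=5: a[fast]=7≠a[slow]=6 write a[5]=7, slow++,fast++
slow=5 fast=6: a[fast]=7=a[slow] dup, fast++
slow=5 fast=7: a[fast]=8≠a[slow]=7 write a[6]=8, slow++,fast++
slow=6 fast=8: a[fast]=9≠a[slow]=8 write a[7]=9, slow++,fast++
slow=7 fast=9: a[fast]=10≠a[slow]=9 write a[8]=10, slow++,fast++

slow=8, fast=10, prefix=[1, 2, 3, 5, 6, 7, 8, 9, 10]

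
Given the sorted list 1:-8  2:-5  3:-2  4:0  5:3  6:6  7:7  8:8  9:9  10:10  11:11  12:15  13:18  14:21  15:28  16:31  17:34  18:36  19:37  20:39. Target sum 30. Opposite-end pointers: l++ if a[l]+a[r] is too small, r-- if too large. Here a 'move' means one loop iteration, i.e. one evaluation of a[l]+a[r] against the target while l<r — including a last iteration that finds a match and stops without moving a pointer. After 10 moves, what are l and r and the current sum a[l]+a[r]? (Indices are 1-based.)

[1,20] -8+39=31 >30 → r--
[1,19] -8+37=29 <30 → l++
[2,19] -5+37=32 >30 → r--
[2,18] -5+36=31 >30 → r--
[2,17] -5+34=29 <30 → l++
[3,17] -2+34=32 >30 → r--
[3,16] -2+31=29 <30 → l++
[4,16] 0+31=31 >30 → r--
[4,15] 0+28=28 <30 → l++
[5,15] 3+28=31 >30 → r--

l=5, r=14, sum=24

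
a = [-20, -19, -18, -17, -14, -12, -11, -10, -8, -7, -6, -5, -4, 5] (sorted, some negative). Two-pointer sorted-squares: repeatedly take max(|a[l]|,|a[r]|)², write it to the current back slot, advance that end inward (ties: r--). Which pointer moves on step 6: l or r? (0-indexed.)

l

l=0 r=13: |-20|>|5| out[13]=400, l++
l=1 r=13: |-19|>|5| out[12]=361, l++
l=2 r=13: |-18|>|5| out[11]=324, l++
l=3 r=13: |-17|>|5| out[10]=289, l++
l=4 r=13: |-14|>|5| out[9]=196, l++
l=5 r=13: |-12|>|5| out[8]=144, l++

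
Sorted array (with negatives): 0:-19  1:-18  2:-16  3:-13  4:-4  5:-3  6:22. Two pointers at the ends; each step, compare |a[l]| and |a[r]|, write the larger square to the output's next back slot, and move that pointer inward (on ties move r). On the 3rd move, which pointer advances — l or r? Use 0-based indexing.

l

[0,6] |-19|<=|22| out[6]=484 → r--
[0,5] |-19|>|-3| out[5]=361 → l++
[1,5] |-18|>|-3| out[4]=324 → l++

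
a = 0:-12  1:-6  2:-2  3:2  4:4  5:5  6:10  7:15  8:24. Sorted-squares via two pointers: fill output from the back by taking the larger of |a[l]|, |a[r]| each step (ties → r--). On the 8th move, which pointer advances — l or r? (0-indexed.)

[0,8] |-12|<=|24| out[8]=576 → r--
[0,7] |-12|<=|15| out[7]=225 → r--
[0,6] |-12|>|10| out[6]=144 → l++
[1,6] |-6|<=|10| out[5]=100 → r--
[1,5] |-6|>|5| out[4]=36 → l++
[2,5] |-2|<=|5| out[3]=25 → r--
[2,4] |-2|<=|4| out[2]=16 → r--
[2,3] |-2|<=|2| out[1]=4 → r--

r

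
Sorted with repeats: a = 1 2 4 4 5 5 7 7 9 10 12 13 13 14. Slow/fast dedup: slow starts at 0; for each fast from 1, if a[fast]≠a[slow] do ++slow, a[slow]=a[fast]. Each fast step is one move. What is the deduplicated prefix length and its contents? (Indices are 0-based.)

length 10; prefix = [1, 2, 4, 5, 7, 9, 10, 12, 13, 14]

(s=0,f=1) a[fast]=2≠a[slow]=1 write a[1]=2 → slow++,fast++
(s=1,f=2) a[fast]=4≠a[slow]=2 write a[2]=4 → slow++,fast++
(s=2,f=3) a[fast]=4=a[slow] dup → fast++
(s=2,f=4) a[fast]=5≠a[slow]=4 write a[3]=5 → slow++,fast++
(s=3,f=5) a[fast]=5=a[slow] dup → fast++
(s=3,f=6) a[fast]=7≠a[slow]=5 write a[4]=7 → slow++,fast++
(s=4,f=7) a[fast]=7=a[slow] dup → fast++
(s=4,f=8) a[fast]=9≠a[slow]=7 write a[5]=9 → slow++,fast++
(s=5,f=9) a[fast]=10≠a[slow]=9 write a[6]=10 → slow++,fast++
(s=6,f=10) a[fast]=12≠a[slow]=10 write a[7]=12 → slow++,fast++
(s=7,f=11) a[fast]=13≠a[slow]=12 write a[8]=13 → slow++,fast++
(s=8,f=12) a[fast]=13=a[slow] dup → fast++
(s=8,f=13) a[fast]=14≠a[slow]=13 write a[9]=14 → slow++,fast++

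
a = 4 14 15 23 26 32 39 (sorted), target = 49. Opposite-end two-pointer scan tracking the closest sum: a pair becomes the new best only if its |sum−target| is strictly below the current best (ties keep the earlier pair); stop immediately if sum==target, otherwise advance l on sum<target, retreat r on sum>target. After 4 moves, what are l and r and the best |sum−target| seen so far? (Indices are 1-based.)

[1,7] 4+39=43 d=6 * → l++
[2,7] 14+39=53 d=4 * → r--
[2,6] 14+32=46 d=3 * → l++
[3,6] 15+32=47 d=2 * → l++

l=4, r=6, best |Δ|=2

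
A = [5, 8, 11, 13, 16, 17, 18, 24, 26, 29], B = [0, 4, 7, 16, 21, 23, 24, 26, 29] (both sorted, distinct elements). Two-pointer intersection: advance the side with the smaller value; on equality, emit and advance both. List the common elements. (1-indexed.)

i=1 j=1: 5>0, j++
i=1 j=2: 5>4, j++
i=1 j=3: 5<7, i++
i=2 j=3: 8>7, j++
i=2 j=4: 8<16, i++
i=3 j=4: 11<16, i++
i=4 j=4: 13<16, i++
i=5 j=4: 16==16 emit, i++,j++
i=6 j=5: 17<21, i++
i=7 j=5: 18<21, i++
i=8 j=5: 24>21, j++
i=8 j=6: 24>23, j++
i=8 j=7: 24==24 emit, i++,j++
i=9 j=8: 26==26 emit, i++,j++
i=10 j=9: 29==29 emit, i++,j++

intersection = [16, 24, 26, 29]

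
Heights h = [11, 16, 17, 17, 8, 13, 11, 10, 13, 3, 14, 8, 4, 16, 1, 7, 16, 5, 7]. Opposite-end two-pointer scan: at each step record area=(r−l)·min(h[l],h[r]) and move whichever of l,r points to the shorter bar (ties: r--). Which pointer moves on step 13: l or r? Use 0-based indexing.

r

l=0 r=18: min(11,7)*18=126 best=126 *, r--
l=0 r=17: min(11,5)*17=85 best=126, r--
l=0 r=16: min(11,16)*16=176 best=176 *, l++
l=1 r=16: min(16,16)*15=240 best=240 *, r--
l=1 r=15: min(16,7)*14=98 best=240, r--
l=1 r=14: min(16,1)*13=13 best=240, r--
l=1 r=13: min(16,16)*12=192 best=240, r--
l=1 r=12: min(16,4)*11=44 best=240, r--
l=1 r=11: min(16,8)*10=80 best=240, r--
l=1 r=10: min(16,14)*9=126 best=240, r--
l=1 r=9: min(16,3)*8=24 best=240, r--
l=1 r=8: min(16,13)*7=91 best=240, r--
l=1 r=7: min(16,10)*6=60 best=240, r--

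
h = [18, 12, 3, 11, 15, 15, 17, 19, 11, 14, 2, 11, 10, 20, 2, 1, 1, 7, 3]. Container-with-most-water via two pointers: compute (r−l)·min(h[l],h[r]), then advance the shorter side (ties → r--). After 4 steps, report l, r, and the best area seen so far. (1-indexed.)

[1,19] min(18,3)*18=54 best=54 * → r--
[1,18] min(18,7)*17=119 best=119 * → r--
[1,17] min(18,1)*16=16 best=119 → r--
[1,16] min(18,1)*15=15 best=119 → r--

l=1, r=15, best area=119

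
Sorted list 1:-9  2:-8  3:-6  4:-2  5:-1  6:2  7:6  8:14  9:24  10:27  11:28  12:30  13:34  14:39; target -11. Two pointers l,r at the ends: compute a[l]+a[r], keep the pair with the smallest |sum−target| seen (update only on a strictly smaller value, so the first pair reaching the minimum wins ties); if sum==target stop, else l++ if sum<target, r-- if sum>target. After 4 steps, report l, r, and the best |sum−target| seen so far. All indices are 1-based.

l=1 r=14: -9+39=30 d=41 *, r--
l=1 r=13: -9+34=25 d=36 *, r--
l=1 r=12: -9+30=21 d=32 *, r--
l=1 r=11: -9+28=19 d=30 *, r--

l=1, r=10, best |Δ|=30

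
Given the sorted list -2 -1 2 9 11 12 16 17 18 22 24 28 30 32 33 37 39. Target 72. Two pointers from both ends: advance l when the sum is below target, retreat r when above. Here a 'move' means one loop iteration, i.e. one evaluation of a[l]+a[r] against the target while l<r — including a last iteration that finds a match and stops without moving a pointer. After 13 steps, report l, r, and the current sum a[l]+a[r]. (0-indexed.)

l=0 r=16: -2+39=37 <72, l++
l=1 r=16: -1+39=38 <72, l++
l=2 r=16: 2+39=41 <72, l++
l=3 r=16: 9+39=48 <72, l++
l=4 r=16: 11+39=50 <72, l++
l=5 r=16: 12+39=51 <72, l++
l=6 r=16: 16+39=55 <72, l++
l=7 r=16: 17+39=56 <72, l++
l=8 r=16: 18+39=57 <72, l++
l=9 r=16: 22+39=61 <72, l++
l=10 r=16: 24+39=63 <72, l++
l=11 r=16: 28+39=67 <72, l++
l=12 r=16: 30+39=69 <72, l++

l=13, r=16, sum=71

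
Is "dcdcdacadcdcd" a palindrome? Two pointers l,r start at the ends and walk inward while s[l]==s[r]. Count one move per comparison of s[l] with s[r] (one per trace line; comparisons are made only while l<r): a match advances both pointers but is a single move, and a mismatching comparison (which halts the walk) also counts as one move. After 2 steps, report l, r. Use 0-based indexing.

l=0 r=12: 'd'=='d', l++,r--
l=1 r=11: 'c'=='c', l++,r--

l=2, r=10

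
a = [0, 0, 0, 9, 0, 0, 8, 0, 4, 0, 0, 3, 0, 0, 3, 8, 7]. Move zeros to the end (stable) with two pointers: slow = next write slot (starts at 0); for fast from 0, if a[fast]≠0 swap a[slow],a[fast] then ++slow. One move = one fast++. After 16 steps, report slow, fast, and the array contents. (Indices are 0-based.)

slow=6, fast=16, a=[9, 8, 4, 3, 3, 8, 0, 0, 0, 0, 0, 0, 0, 0, 0, 0, 7]

(s=0,f=0) a[fast]=0 → fast++
(s=0,f=1) a[fast]=0 → fast++
(s=0,f=2) a[fast]=0 → fast++
(s=0,f=3) a[fast]=9≠0 swap→a[0]=9 → slow++,fast++
(s=1,f=4) a[fast]=0 → fast++
(s=1,f=5) a[fast]=0 → fast++
(s=1,f=6) a[fast]=8≠0 swap→a[1]=8 → slow++,fast++
(s=2,f=7) a[fast]=0 → fast++
(s=2,f=8) a[fast]=4≠0 swap→a[2]=4 → slow++,fast++
(s=3,f=9) a[fast]=0 → fast++
(s=3,f=10) a[fast]=0 → fast++
(s=3,f=11) a[fast]=3≠0 swap→a[3]=3 → slow++,fast++
(s=4,f=12) a[fast]=0 → fast++
(s=4,f=13) a[fast]=0 → fast++
(s=4,f=14) a[fast]=3≠0 swap→a[4]=3 → slow++,fast++
(s=5,f=15) a[fast]=8≠0 swap→a[5]=8 → slow++,fast++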